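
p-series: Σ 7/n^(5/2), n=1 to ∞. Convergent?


p-series test: Σ c/n^p converges if p > 1, diverges if p ≤ 1 (constant c > 0 doesn't affect convergence).
p = 5/2
5/2 > 1 → CONVERGES

Converges (p = 5/2 > 1)


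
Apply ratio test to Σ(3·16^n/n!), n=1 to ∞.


aₙ = 3·16^n/n!
a_{n+1}/aₙ = 16^(n+1)/(n+1)! × n!/16^n  (constant 3 cancels)
= 16/(n+1)
L = lim(n→∞) 16/(n+1) = 0
L < 1 → series CONVERGES

Converges (ratio test: L = 0 < 1)


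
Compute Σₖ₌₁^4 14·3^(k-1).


Sₙ = 14×(3^4 - 1)/(3 - 1)
= 14×(81 - 1)/2
= 14×80/2
= 560

S_4 = 560


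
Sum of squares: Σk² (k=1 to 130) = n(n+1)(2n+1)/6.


n = 130
n(n+1)(2n+1)/6 = 130×131×261/6
= 4444830/6 = 740805

Σk² = 740805


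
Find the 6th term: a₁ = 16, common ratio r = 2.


aₙ = a₁·r^(n-1)
= 16×2^5
= 16×32
= 512

a_6 = 512


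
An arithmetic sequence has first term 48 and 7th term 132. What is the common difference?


d = (aₙ - a₁)/(n-1)
= (132 - 48)/(7-1)
= 84/6 = 14

d = 14


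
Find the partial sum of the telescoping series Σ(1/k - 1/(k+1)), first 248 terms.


Telescoping: adjacent terms cancel.
= 1/1 - 1/249
= 1 - 1/249 = 248/249

Sum = 248/249


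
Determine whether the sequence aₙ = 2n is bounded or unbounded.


aₙ = 2n → as n→∞, aₙ→∞
No finite upper bound exists
The sequence is UNBOUNDED

Unbounded (aₙ → ∞ as n → ∞)


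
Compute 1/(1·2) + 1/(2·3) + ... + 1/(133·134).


1/(k(k+1)) = 1/k - 1/(k+1) (partial fractions)
Telescoping: Σ = 1 - 1/134 = 133/134

Sum = 133/134


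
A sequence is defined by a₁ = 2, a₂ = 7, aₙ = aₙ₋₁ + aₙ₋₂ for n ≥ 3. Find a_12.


Computing iteratively: 2, 7, 9, 16, 25, 41, 66, 107, 173, 280, 453, 733
a_12 = 733

a_12 = 733


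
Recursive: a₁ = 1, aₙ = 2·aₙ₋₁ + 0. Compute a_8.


Computing step by step:
a_1 = 1
a_2 = 2
a_3 = 4
a_4 = 8
a_5 = 16
a_6 = 32
a_7 = 64
a_8 = 128


a_8 = 128


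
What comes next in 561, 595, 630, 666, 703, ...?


Pattern: triangular numbers: n(n+1)/2
Terms: 561, 595, 630, 666, 703
Next term = 741

Next term = 741


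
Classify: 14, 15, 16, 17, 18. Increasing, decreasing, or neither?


Differences: 1, 1, 1, 1
All differences > 0 → strictly INCREASING

Monotonically increasing


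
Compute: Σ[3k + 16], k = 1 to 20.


Σ(3k+16) = 3·Σk + 16·n
= 3·210 + 16·20
= 630 + 320 = 950

Σ = 950


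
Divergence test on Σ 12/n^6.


lim(n→∞) 12/n^6 = 0
lim aₙ = 0 → nth-term test is INCONCLUSIVE
(Need other tests; this is actually a convergent p-series with p=6 > 1)

Inconclusive (lim aₙ = 0; need another test)


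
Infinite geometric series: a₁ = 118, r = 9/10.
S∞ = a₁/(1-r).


S∞ = a₁/(1-r) = 118/(1 - 9/10)
= 118/(1/10)
= 1180

S∞ = 1180


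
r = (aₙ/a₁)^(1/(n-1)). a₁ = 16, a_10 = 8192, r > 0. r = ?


r^(n-1) = aₙ/a₁
r^9 = 8192/16 = 512
r = 512^(1/9)
= 2

r = 2


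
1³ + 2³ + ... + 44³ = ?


n(n+1)/2 = 44×45/2 = 990
Σk³ = 990² = 980100

Σk³ = 980100


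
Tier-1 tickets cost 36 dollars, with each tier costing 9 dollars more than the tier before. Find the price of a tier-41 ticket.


aₙ = a₁ + (n-1)d
= 36 + (41-1)×9
= 36 + 360
= 396

a_41 = 396


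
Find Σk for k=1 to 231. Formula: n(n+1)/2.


n(n+1)/2 = 231×232/2 = 53592/2 = 26796

Σk = 26796


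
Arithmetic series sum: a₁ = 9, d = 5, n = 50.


aₙ = 9 + (50-1)×5 = 254
Sₙ = n(a₁+aₙ)/2 = 50×(9+254)/2
= 50×263/2 = 6575

S_50 = 6575


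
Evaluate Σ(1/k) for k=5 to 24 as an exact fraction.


Σₖ₌5^24 1/k = 1/5 + 1/6 + 1/7 + ... + 1/24
= 604180055/356948592
≈ 1.6926

Sum = 604180055/356948592 ≈ 1.6926


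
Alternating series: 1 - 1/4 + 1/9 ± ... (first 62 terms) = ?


S = 1 - 1/4 + 1/9 - 1/16 + 1/25 - 1/36 + 1/49 - 1/64 ± ...
= 0.8223
(Full series converges to +π²/12 ≈ +0.8225)

S_62 = 0.8223


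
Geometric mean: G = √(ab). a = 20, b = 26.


GM = √(20×26) = √520 = 22.8035

GM = 22.8035


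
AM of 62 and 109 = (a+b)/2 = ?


AM = (62 + 109)/2 = 171/2 = 85.5

AM = 85.5


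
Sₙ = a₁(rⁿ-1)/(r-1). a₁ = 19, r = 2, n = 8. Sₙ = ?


Sₙ = 19×(2^8 - 1)/(2 - 1)
= 19×(256 - 1)/1
= 19×255/1
= 4845

S_8 = 4845


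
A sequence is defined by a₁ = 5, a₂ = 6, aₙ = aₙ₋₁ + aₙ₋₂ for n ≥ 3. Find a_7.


Computing iteratively: 5, 6, 11, 17, 28, 45, 73
a_7 = 73

a_7 = 73


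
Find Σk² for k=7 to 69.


Σₖ₌7^69 k² = Σₖ₌₁^69 k² − Σₖ₌₁^6 k²
= 69·70·139/6 − 6·7·13/6
= 111895 − 91 = 111804

Σk² = 111804


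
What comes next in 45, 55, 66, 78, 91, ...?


Pattern: triangular numbers: n(n+1)/2
Terms: 45, 55, 66, 78, 91
Next term = 105

Next term = 105


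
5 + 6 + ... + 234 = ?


Σₖ₌5^234 k = Σₖ₌₁^234 k − Σₖ₌₁^4 k
= 234·235/2 − 4·5/2
= 27495 − 10 = 27485

Σk = 27485


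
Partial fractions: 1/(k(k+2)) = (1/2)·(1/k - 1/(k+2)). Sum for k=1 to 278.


1/(k(k+2)) = (1/2)·(1/k - 1/(k+2)) (partial fractions)
Telescoping: Σ = (1/2)·(1 + 1/2 - 1/279 - 1/280) = 116621/156240

Sum = 116621/156240


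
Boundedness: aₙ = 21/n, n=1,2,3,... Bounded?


a₁ = 21, a₂ = 21/2, a₃ = 21/3, ...
0 < aₙ ≤ 21 for all n ≥ 1
Lower bound: 0, Upper bound: 21
The sequence IS bounded

Bounded (0 < aₙ ≤ 21)


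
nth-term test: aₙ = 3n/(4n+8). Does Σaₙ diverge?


lim(n→∞) 3n/(4n+8) = 3/4 = 3/4  (divide numerator and denominator by n)
lim aₙ = 3/4 ≠ 0 → series DIVERGES

Diverges (lim aₙ = 3/4 ≠ 0)


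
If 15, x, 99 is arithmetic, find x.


AM = (15 + 99)/2 = 114/2 = 57

AM = 57


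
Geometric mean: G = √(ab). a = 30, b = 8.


GM = √(30×8) = √240 = 15.4919

GM = 15.4919


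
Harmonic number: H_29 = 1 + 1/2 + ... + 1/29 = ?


H_29 = 1/1 + 1/2 + 1/3 + ... + 1/29
= 9227046511387/2329089562800
≈ 3.9617

H_29 = 9227046511387/2329089562800 ≈ 3.9617


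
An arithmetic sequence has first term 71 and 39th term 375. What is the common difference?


d = (aₙ - a₁)/(n-1)
= (375 - 71)/(39-1)
= 304/38 = 8

d = 8


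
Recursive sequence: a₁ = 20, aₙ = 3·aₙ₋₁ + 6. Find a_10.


Computing step by step:
a_1 = 20
a_2 = 66
a_3 = 204
a_4 = 618
a_5 = 1860
a_6 = 5586
a_7 = 16764
a_8 = 50298
a_9 = 150900
a_10 = 452706


a_10 = 452706


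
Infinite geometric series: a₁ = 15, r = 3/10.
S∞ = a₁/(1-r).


S∞ = a₁/(1-r) = 15/(1 - 3/10)
= 15/(7/10)
= 150/7

S∞ = 150/7


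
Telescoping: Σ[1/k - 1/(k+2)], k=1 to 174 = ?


Telescoping with gap 2: two head and two tail terms survive.
= (1 + 1/2) - (1/175 + 1/176)
= 3/2 - 1/175 - 1/176 = 45849/30800

Sum = 45849/30800


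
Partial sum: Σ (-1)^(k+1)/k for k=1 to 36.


S = 1 - 1/2 + 1/3 - 1/4 + 1/5 - 1/6 + 1/7 - 1/8 ± ...
= 0.6795
(Full series converges to +ln(2) ≈ +0.6931)

S_36 = 0.6795


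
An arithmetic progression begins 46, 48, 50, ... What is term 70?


aₙ = a₁ + (n-1)d
= 46 + (70-1)×2
= 46 + 138
= 184

a_70 = 184


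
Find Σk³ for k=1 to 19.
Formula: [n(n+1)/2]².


n(n+1)/2 = 19×20/2 = 190
Σk³ = 190² = 36100

Σk³ = 36100


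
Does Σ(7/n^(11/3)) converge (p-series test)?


p-series test: Σ c/n^p converges if p > 1, diverges if p ≤ 1 (constant c > 0 doesn't affect convergence).
p = 11/3
11/3 > 1 → CONVERGES

Converges (p = 11/3 > 1)


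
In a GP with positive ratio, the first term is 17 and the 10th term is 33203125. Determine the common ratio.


r^(n-1) = aₙ/a₁
r^9 = 33203125/17 = 1953125
r = 1953125^(1/9)
= 5

r = 5


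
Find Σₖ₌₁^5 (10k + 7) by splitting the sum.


Σ(10k+7) = 10·Σk + 7·n
= 10·15 + 7·5
= 150 + 35 = 185

Σ = 185


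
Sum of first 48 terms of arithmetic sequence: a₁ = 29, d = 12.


aₙ = 29 + (48-1)×12 = 593
Sₙ = n(a₁+aₙ)/2 = 48×(29+593)/2
= 48×622/2 = 14928

S_48 = 14928


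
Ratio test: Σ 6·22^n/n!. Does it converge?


aₙ = 6·22^n/n!
a_{n+1}/aₙ = 22^(n+1)/(n+1)! × n!/22^n  (constant 6 cancels)
= 22/(n+1)
L = lim(n→∞) 22/(n+1) = 0
L < 1 → series CONVERGES

Converges (ratio test: L = 0 < 1)


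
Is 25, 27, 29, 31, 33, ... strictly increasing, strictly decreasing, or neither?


Differences: 2, 2, 2, 2
All differences > 0 → strictly INCREASING

Monotonically increasing


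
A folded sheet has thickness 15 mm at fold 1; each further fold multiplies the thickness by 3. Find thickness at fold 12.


aₙ = a₁·r^(n-1)
= 15×3^11
= 15×177147
= 2657205

a_12 = 2657205


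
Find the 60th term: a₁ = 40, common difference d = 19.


aₙ = a₁ + (n-1)d
= 40 + (60-1)×19
= 40 + 1121
= 1161

a_60 = 1161


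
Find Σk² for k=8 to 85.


Σₖ₌8^85 k² = Σₖ₌₁^85 k² − Σₖ₌₁^7 k²
= 85·86·171/6 − 7·8·15/6
= 208335 − 140 = 208195

Σk² = 208195


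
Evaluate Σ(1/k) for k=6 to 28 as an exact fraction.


Σₖ₌6^28 1/k = 1/6 + 1/7 + 1/8 + ... + 1/28
= 132022249763/80313433200
≈ 1.6438

Sum = 132022249763/80313433200 ≈ 1.6438


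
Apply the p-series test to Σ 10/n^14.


p-series test: Σ c/n^p converges if p > 1, diverges if p ≤ 1 (constant c > 0 doesn't affect convergence).
p = 14
14 > 1 → CONVERGES

Converges (p = 14 > 1)


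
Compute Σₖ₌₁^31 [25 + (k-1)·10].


aₙ = 25 + (31-1)×10 = 325
Sₙ = n(a₁+aₙ)/2 = 31×(25+325)/2
= 31×350/2 = 5425

S_31 = 5425


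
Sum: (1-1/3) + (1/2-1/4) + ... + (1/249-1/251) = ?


Telescoping with gap 2: two head and two tail terms survive.
= (1 + 1/2) - (1/250 + 1/251)
= 3/2 - 1/250 - 1/251 = 46812/31375

Sum = 46812/31375


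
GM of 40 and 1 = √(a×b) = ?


GM = √(40×1) = √40 = 6.3246

GM = 6.3246


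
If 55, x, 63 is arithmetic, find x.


AM = (55 + 63)/2 = 118/2 = 59

AM = 59


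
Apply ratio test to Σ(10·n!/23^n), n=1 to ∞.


aₙ = 10·n!/23^n
a_{n+1}/aₙ = (n+1)!/23^(n+1) × 23^n/n!  (constant 10 cancels)
= (n+1)/23
L = lim(n→∞) (n+1)/23 = ∞
L > 1 → series DIVERGES

Diverges (ratio test: L = ∞ > 1)


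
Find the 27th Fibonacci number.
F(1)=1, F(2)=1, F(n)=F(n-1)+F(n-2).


Fibonacci sequence: 1, 1, 2, 3, 5, 8, 13, 21, 34, 55, 89, ...
F(27) = 196418

F(27) = 196418


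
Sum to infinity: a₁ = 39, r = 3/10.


S∞ = a₁/(1-r) = 39/(1 - 3/10)
= 39/(7/10)
= 390/7

S∞ = 390/7


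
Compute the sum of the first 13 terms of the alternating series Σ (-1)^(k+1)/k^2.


S = 1 - 1/4 + 1/9 - 1/16 + 1/25 - 1/36 + 1/49 - 1/64 ± ...
= 0.8252
(Full series converges to +π²/12 ≈ +0.8225)

S_13 = 0.8252


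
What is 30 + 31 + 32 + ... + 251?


Σₖ₌30^251 k = Σₖ₌₁^251 k − Σₖ₌₁^29 k
= 251·252/2 − 29·30/2
= 31626 − 435 = 31191

Σk = 31191


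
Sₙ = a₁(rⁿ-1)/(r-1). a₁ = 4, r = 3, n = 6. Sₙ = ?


Sₙ = 4×(3^6 - 1)/(3 - 1)
= 4×(729 - 1)/2
= 4×728/2
= 1456

S_6 = 1456


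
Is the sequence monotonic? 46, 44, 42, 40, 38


Differences: -2, -2, -2, -2
All differences < 0 → strictly DECREASING

Monotonically decreasing


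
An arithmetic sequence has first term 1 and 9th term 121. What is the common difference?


d = (aₙ - a₁)/(n-1)
= (121 - 1)/(9-1)
= 120/8 = 15

d = 15


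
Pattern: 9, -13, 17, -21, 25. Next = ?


Pattern: alternating sign, magnitude arithmetic (d=4)
Terms: 9, -13, 17, -21, 25
Next term = -29

Next term = -29


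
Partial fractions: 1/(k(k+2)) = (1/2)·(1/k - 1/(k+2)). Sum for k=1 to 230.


1/(k(k+2)) = (1/2)·(1/k - 1/(k+2)) (partial fractions)
Telescoping: Σ = (1/2)·(1 + 1/2 - 1/231 - 1/232) = 79925/107184

Sum = 79925/107184


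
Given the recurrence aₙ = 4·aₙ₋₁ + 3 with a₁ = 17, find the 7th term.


Computing step by step:
a_1 = 17
a_2 = 71
a_3 = 287
a_4 = 1151
a_5 = 4607
a_6 = 18431
a_7 = 73727


a_7 = 73727


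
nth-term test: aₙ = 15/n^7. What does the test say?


lim(n→∞) 15/n^7 = 0
lim aₙ = 0 → nth-term test is INCONCLUSIVE
(Need other tests; this is actually a convergent p-series with p=7 > 1)

Inconclusive (lim aₙ = 0; need another test)


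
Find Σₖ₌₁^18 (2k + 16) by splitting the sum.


Σ(2k+16) = 2·Σk + 16·n
= 2·171 + 16·18
= 342 + 288 = 630

Σ = 630


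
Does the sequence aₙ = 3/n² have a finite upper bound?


a₁ = 3, a₂ = 3/4, a₃ = 3/9, ...
0 < aₙ ≤ 3 for all n ≥ 1
The sequence IS bounded

Bounded (0 < aₙ ≤ 3)


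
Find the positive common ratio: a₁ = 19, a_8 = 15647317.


r^(n-1) = aₙ/a₁
r^7 = 15647317/19 = 823543
r = 823543^(1/7)
= 7

r = 7


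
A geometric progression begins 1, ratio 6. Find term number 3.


aₙ = a₁·r^(n-1)
= 1×6^2
= 1×36
= 36

a_3 = 36


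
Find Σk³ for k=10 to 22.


Σₖ₌10^22 k³ = [22·23/2]² − [9·10/2]²
= 64009 − 2025 = 61984

Σk³ = 61984


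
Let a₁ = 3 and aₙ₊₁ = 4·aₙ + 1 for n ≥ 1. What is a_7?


Computing step by step:
a_1 = 3
a_2 = 13
a_3 = 53
a_4 = 213
a_5 = 853
a_6 = 3413
a_7 = 13653


a_7 = 13653


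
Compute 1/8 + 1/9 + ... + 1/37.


Σₖ₌8^37 1/k = 1/8 + 1/9 + 1/10 + ... + 1/37
= 111627652111399/69388720221600
≈ 1.6087

Sum = 111627652111399/69388720221600 ≈ 1.6087


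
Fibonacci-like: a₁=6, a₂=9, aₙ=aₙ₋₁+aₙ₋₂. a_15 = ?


Computing iteratively: 6, 9, 15, 24, 39, 63, 102, 165, 267, 432, 699, 1131, ...
a_15 = 4791

a_15 = 4791


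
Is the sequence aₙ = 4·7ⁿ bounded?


aₙ = 4·7ⁿ → as n→∞, aₙ→∞ (since base 7 > 1)
No finite upper bound exists
The sequence is UNBOUNDED

Unbounded (aₙ → ∞ as n → ∞)


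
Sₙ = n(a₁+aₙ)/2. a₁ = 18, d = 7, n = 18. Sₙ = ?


aₙ = 18 + (18-1)×7 = 137
Sₙ = n(a₁+aₙ)/2 = 18×(18+137)/2
= 18×155/2 = 1395

S_18 = 1395


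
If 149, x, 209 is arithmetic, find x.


AM = (149 + 209)/2 = 358/2 = 179

AM = 179


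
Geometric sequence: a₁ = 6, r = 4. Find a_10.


aₙ = a₁·r^(n-1)
= 6×4^9
= 6×262144
= 1572864

a_10 = 1572864


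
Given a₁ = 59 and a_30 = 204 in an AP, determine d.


d = (aₙ - a₁)/(n-1)
= (204 - 59)/(30-1)
= 145/29 = 5

d = 5


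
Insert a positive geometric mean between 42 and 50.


GM = √(42×50) = √2100 = 45.8258

GM = 45.8258


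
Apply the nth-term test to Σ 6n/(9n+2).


lim(n→∞) 6n/(9n+2) = 6/9 = 2/3  (divide numerator and denominator by n)
lim aₙ = 2/3 ≠ 0 → series DIVERGES

Diverges (lim aₙ = 2/3 ≠ 0)


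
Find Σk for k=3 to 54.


Σₖ₌3^54 k = Σₖ₌₁^54 k − Σₖ₌₁^2 k
= 54·55/2 − 2·3/2
= 1485 − 3 = 1482

Σk = 1482


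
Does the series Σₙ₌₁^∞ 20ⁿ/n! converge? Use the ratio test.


aₙ = 20^n/n!
a_{n+1}/aₙ = 20^(n+1)/(n+1)! × n!/20^n
= 20/(n+1)
L = lim(n→∞) 20/(n+1) = 0
L < 1 → series CONVERGES

Converges (ratio test: L = 0 < 1)


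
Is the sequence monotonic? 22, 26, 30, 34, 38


Differences: 4, 4, 4, 4
All differences > 0 → strictly INCREASING

Monotonically increasing


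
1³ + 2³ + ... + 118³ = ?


n(n+1)/2 = 118×119/2 = 7021
Σk³ = 7021² = 49294441

Σk³ = 49294441


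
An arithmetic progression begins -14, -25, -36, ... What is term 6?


aₙ = a₁ + (n-1)d
= -14 + (6-1)×-11
= -14 - 55
= -69

a_6 = -69


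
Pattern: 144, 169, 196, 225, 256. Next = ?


Pattern: perfect squares: n²
Terms: 144, 169, 196, 225, 256
Next term = 289

Next term = 289


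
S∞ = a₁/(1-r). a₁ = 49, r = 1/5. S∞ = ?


S∞ = a₁/(1-r) = 49/(1 - 1/5)
= 49/(4/5)
= 245/4

S∞ = 245/4


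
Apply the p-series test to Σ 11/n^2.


p-series test: Σ c/n^p converges if p > 1, diverges if p ≤ 1 (constant c > 0 doesn't affect convergence).
p = 2
2 > 1 → CONVERGES

Converges (p = 2 > 1)


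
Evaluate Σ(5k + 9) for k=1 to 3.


Σ(5k+9) = 5·Σk + 9·n
= 5·6 + 9·3
= 30 + 27 = 57

Σ = 57


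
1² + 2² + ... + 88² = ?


n = 88
n(n+1)(2n+1)/6 = 88×89×177/6
= 1386264/6 = 231044

Σk² = 231044


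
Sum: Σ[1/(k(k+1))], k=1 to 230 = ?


1/(k(k+1)) = 1/k - 1/(k+1) (partial fractions)
Telescoping: Σ = 1 - 1/231 = 230/231

Sum = 230/231


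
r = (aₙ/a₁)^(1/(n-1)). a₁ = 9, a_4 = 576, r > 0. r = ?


r^(n-1) = aₙ/a₁
r^3 = 576/9 = 64
r = 64^(1/3)
= 4

r = 4


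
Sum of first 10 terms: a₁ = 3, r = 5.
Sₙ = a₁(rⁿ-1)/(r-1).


Sₙ = 3×(5^10 - 1)/(5 - 1)
= 3×(9765625 - 1)/4
= 3×9765624/4
= 7324218

S_10 = 7324218


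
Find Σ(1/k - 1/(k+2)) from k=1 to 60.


Telescoping with gap 2: two head and two tail terms survive.
= (1 + 1/2) - (1/61 + 1/62)
= 3/2 - 1/61 - 1/62 = 2775/1891

Sum = 2775/1891


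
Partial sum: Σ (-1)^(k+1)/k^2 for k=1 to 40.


S = 1 - 1/4 + 1/9 - 1/16 + 1/25 - 1/36 + 1/49 - 1/64 ± ...
= 0.8222
(Full series converges to +π²/12 ≈ +0.8225)

S_40 = 0.8222


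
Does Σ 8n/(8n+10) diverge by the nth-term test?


lim(n→∞) 8n/(8n+10) = 8/8 = 1  (divide numerator and denominator by n)
lim aₙ = 1 ≠ 0 → series DIVERGES

Diverges (lim aₙ = 1 ≠ 0)


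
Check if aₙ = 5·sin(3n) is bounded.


For all n, -1 ≤ sin(3n) ≤ 1, so -5 ≤ 5·sin(3n) ≤ 5
Lower bound: -5, Upper bound: 5
The sequence IS bounded

Bounded (-5 ≤ aₙ ≤ 5)


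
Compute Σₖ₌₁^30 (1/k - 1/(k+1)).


Telescoping: adjacent terms cancel.
= 1/1 - 1/31
= 1 - 1/31 = 30/31

Sum = 30/31


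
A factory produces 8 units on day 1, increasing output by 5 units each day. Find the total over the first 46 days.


aₙ = 8 + (46-1)×5 = 233
Sₙ = n(a₁+aₙ)/2 = 46×(8+233)/2
= 46×241/2 = 5543

S_46 = 5543


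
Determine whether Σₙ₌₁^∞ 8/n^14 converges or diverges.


p-series test: Σ c/n^p converges if p > 1, diverges if p ≤ 1 (constant c > 0 doesn't affect convergence).
p = 14
14 > 1 → CONVERGES

Converges (p = 14 > 1)


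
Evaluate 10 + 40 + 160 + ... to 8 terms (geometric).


Sₙ = 10×(4^8 - 1)/(4 - 1)
= 10×(65536 - 1)/3
= 10×65535/3
= 218450

S_8 = 218450


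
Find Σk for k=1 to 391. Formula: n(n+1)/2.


n(n+1)/2 = 391×392/2 = 153272/2 = 76636

Σk = 76636


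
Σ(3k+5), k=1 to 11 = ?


Σ(3k+5) = 3·Σk + 5·n
= 3·66 + 5·11
= 198 + 55 = 253

Σ = 253


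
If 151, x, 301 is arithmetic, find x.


AM = (151 + 301)/2 = 452/2 = 226

AM = 226


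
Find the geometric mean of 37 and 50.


GM = √(37×50) = √1850 = 43.0116

GM = 43.0116


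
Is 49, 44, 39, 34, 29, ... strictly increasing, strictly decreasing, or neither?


Differences: -5, -5, -5, -5
All differences < 0 → strictly DECREASING

Monotonically decreasing


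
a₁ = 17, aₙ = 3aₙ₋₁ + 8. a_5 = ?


Computing step by step:
a_1 = 17
a_2 = 59
a_3 = 185
a_4 = 563
a_5 = 1697


a_5 = 1697


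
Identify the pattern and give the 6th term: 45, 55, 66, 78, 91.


Pattern: triangular numbers: n(n+1)/2
Terms: 45, 55, 66, 78, 91
Next term = 105

Next term = 105


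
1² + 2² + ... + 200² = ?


n = 200
n(n+1)(2n+1)/6 = 200×201×401/6
= 16120200/6 = 2686700

Σk² = 2686700


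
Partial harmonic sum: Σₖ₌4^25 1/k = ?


Σₖ₌4^25 1/k = 1/4 + 1/5 + 1/6 + ... + 1/25
= 17692378667/8923714800
≈ 1.9826

Sum = 17692378667/8923714800 ≈ 1.9826


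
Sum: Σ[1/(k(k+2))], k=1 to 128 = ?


1/(k(k+2)) = (1/2)·(1/k - 1/(k+2)) (partial fractions)
Telescoping: Σ = (1/2)·(1 + 1/2 - 1/129 - 1/130) = 6224/8385

Sum = 6224/8385


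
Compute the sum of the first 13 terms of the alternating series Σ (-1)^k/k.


S = -1 + 1/2 - 1/3 + 1/4 - 1/5 + 1/6 - 1/7 + 1/8 ± ...
= -0.7301
(Full series converges to -ln(2) ≈ -0.6931)

S_13 = -0.7301


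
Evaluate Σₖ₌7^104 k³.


Σₖ₌7^104 k³ = [104·105/2]² − [6·7/2]²
= 29811600 − 441 = 29811159

Σk³ = 29811159


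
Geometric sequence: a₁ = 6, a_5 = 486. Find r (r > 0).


r^(n-1) = aₙ/a₁
r^4 = 486/6 = 81
r = 81^(1/4)
= ±3; taking r > 0 gives r = 3

r = 3


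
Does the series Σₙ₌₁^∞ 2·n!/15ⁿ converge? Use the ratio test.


aₙ = 2·n!/15^n
a_{n+1}/aₙ = (n+1)!/15^(n+1) × 15^n/n!  (constant 2 cancels)
= (n+1)/15
L = lim(n→∞) (n+1)/15 = ∞
L > 1 → series DIVERGES

Diverges (ratio test: L = ∞ > 1)


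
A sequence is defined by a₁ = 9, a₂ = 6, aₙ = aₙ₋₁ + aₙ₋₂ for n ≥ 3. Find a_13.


Computing iteratively: 9, 6, 15, 21, 36, 57, 93, 150, 243, 393, 636, 1029, ...
a_13 = 1665

a_13 = 1665


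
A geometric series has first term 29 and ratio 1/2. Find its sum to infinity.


S∞ = a₁/(1-r) = 29/(1 - 1/2)
= 29/(1/2)
= 58

S∞ = 58


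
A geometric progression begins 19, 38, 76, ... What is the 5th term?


aₙ = a₁·r^(n-1)
= 19×2^4
= 19×16
= 304

a_5 = 304


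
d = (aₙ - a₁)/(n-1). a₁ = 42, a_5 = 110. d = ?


d = (aₙ - a₁)/(n-1)
= (110 - 42)/(5-1)
= 68/4 = 17

d = 17


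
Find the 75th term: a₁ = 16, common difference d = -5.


aₙ = a₁ + (n-1)d
= 16 + (75-1)×-5
= 16 - 370
= -354

a_75 = -354


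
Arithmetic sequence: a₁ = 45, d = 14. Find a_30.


aₙ = a₁ + (n-1)d
= 45 + (30-1)×14
= 45 + 406
= 451

a_30 = 451


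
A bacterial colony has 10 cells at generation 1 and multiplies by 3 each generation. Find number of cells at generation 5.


aₙ = a₁·r^(n-1)
= 10×3^4
= 10×81
= 810

a_5 = 810


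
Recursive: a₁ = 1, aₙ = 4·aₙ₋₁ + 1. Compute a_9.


Computing step by step:
a_1 = 1
a_2 = 5
a_3 = 21
a_4 = 85
a_5 = 341
a_6 = 1365
a_7 = 5461
a_8 = 21845
a_9 = 87381


a_9 = 87381


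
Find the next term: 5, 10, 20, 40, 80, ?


Pattern: geometric (r=2)
Terms: 5, 10, 20, 40, 80
Next term = 160

Next term = 160


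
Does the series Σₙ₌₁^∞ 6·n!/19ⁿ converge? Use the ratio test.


aₙ = 6·n!/19^n
a_{n+1}/aₙ = (n+1)!/19^(n+1) × 19^n/n!  (constant 6 cancels)
= (n+1)/19
L = lim(n→∞) (n+1)/19 = ∞
L > 1 → series DIVERGES

Diverges (ratio test: L = ∞ > 1)


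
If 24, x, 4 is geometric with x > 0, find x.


GM = √(24×4) = √96 = 9.798

GM = 9.798


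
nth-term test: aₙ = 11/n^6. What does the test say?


lim(n→∞) 11/n^6 = 0
lim aₙ = 0 → nth-term test is INCONCLUSIVE
(Need other tests; this is actually a convergent p-series with p=6 > 1)

Inconclusive (lim aₙ = 0; need another test)


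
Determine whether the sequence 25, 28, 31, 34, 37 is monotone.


Differences: 3, 3, 3, 3
All differences > 0 → strictly INCREASING

Monotonically increasing


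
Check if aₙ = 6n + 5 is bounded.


aₙ = 6n + 5 → as n→∞, aₙ→∞
No finite upper bound exists
The sequence is UNBOUNDED

Unbounded (aₙ → ∞ as n → ∞)


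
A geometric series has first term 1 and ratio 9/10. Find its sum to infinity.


S∞ = a₁/(1-r) = 1/(1 - 9/10)
= 1/(1/10)
= 10

S∞ = 10


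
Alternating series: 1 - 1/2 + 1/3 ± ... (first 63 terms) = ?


S = 1 - 1/2 + 1/3 - 1/4 + 1/5 - 1/6 + 1/7 - 1/8 ± ...
= 0.701
(Full series converges to +ln(2) ≈ +0.6931)

S_63 = 0.701


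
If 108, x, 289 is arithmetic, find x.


AM = (108 + 289)/2 = 397/2 = 198.5

AM = 198.5


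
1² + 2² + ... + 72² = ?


n = 72
n(n+1)(2n+1)/6 = 72×73×145/6
= 762120/6 = 127020

Σk² = 127020


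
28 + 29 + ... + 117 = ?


Σₖ₌28^117 k = Σₖ₌₁^117 k − Σₖ₌₁^27 k
= 117·118/2 − 27·28/2
= 6903 − 378 = 6525

Σk = 6525


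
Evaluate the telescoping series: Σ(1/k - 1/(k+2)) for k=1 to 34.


Telescoping with gap 2: two head and two tail terms survive.
= (1 + 1/2) - (1/35 + 1/36)
= 3/2 - 1/35 - 1/36 = 1819/1260

Sum = 1819/1260


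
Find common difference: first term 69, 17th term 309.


d = (aₙ - a₁)/(n-1)
= (309 - 69)/(17-1)
= 240/16 = 15

d = 15


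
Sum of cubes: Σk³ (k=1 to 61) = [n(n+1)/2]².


n(n+1)/2 = 61×62/2 = 1891
Σk³ = 1891² = 3575881

Σk³ = 3575881


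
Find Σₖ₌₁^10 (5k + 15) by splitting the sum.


Σ(5k+15) = 5·Σk + 15·n
= 5·55 + 15·10
= 275 + 150 = 425

Σ = 425


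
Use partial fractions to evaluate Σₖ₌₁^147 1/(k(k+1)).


1/(k(k+1)) = 1/k - 1/(k+1) (partial fractions)
Telescoping: Σ = 1 - 1/148 = 147/148

Sum = 147/148


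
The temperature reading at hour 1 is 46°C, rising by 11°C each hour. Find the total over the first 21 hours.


aₙ = 46 + (21-1)×11 = 266
Sₙ = n(a₁+aₙ)/2 = 21×(46+266)/2
= 21×312/2 = 3276

S_21 = 3276


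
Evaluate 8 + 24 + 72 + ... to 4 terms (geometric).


Sₙ = 8×(3^4 - 1)/(3 - 1)
= 8×(81 - 1)/2
= 8×80/2
= 320

S_4 = 320


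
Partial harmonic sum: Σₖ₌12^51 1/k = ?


Σₖ₌12^51 1/k = 1/12 + 1/13 + 1/14 + ... + 1/51
= 4645268866599554270339/3099044504245996706400
≈ 1.4989

Sum = 4645268866599554270339/3099044504245996706400 ≈ 1.4989


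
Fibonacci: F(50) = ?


Fibonacci sequence: 1, 1, 2, 3, 5, 8, 13, 21, 34, 55, 89, ...
F(50) = 12586269025

F(50) = 12586269025


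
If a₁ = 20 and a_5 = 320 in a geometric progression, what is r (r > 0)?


r^(n-1) = aₙ/a₁
r^4 = 320/20 = 16
r = 16^(1/4)
= ±2; taking r > 0 gives r = 2

r = 2


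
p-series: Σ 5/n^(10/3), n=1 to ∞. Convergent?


p-series test: Σ c/n^p converges if p > 1, diverges if p ≤ 1 (constant c > 0 doesn't affect convergence).
p = 10/3
10/3 > 1 → CONVERGES

Converges (p = 10/3 > 1)


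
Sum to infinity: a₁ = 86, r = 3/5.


S∞ = a₁/(1-r) = 86/(1 - 3/5)
= 86/(2/5)
= 215

S∞ = 215


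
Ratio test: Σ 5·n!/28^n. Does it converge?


aₙ = 5·n!/28^n
a_{n+1}/aₙ = (n+1)!/28^(n+1) × 28^n/n!  (constant 5 cancels)
= (n+1)/28
L = lim(n→∞) (n+1)/28 = ∞
L > 1 → series DIVERGES

Diverges (ratio test: L = ∞ > 1)


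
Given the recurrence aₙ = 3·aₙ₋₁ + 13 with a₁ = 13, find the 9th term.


Computing step by step:
a_1 = 13
a_2 = 52
a_3 = 169
a_4 = 520
a_5 = 1573
a_6 = 4732
a_7 = 14209
a_8 = 42640
a_9 = 127933


a_9 = 127933


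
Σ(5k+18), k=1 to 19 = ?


Σ(5k+18) = 5·Σk + 18·n
= 5·190 + 18·19
= 950 + 342 = 1292

Σ = 1292


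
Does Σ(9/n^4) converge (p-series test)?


p-series test: Σ c/n^p converges if p > 1, diverges if p ≤ 1 (constant c > 0 doesn't affect convergence).
p = 4
4 > 1 → CONVERGES

Converges (p = 4 > 1)


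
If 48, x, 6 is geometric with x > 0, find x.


GM = √(48×6) = √288 = 16.9706

GM = 16.9706


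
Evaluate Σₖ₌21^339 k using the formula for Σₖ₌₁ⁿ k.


Σₖ₌21^339 k = Σₖ₌₁^339 k − Σₖ₌₁^20 k
= 339·340/2 − 20·21/2
= 57630 − 210 = 57420

Σk = 57420


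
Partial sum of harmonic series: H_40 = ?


H_40 = 1/1 + 1/2 + 1/3 + ... + 1/40
= 2078178381193813/485721041551200
≈ 4.2785

H_40 = 2078178381193813/485721041551200 ≈ 4.2785


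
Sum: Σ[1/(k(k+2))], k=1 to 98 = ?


1/(k(k+2)) = (1/2)·(1/k - 1/(k+2)) (partial fractions)
Telescoping: Σ = (1/2)·(1 + 1/2 - 1/99 - 1/100) = 14651/19800

Sum = 14651/19800


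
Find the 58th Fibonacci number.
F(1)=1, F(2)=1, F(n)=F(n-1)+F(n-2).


Fibonacci sequence: 1, 1, 2, 3, 5, 8, 13, 21, 34, 55, 89, ...
F(58) = 591286729879

F(58) = 591286729879


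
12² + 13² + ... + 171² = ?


Σₖ₌12^171 k² = Σₖ₌₁^171 k² − Σₖ₌₁^11 k²
= 171·172·343/6 − 11·12·23/6
= 1681386 − 506 = 1680880

Σk² = 1680880


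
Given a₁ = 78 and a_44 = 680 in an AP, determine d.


d = (aₙ - a₁)/(n-1)
= (680 - 78)/(44-1)
= 602/43 = 14

d = 14


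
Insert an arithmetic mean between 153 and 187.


AM = (153 + 187)/2 = 340/2 = 170

AM = 170


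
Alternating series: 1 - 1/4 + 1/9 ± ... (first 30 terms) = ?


S = 1 - 1/4 + 1/9 - 1/16 + 1/25 - 1/36 + 1/49 - 1/64 ± ...
= 0.8219
(Full series converges to +π²/12 ≈ +0.8225)

S_30 = 0.8219


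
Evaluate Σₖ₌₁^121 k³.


n(n+1)/2 = 121×122/2 = 7381
Σk³ = 7381² = 54479161

Σk³ = 54479161


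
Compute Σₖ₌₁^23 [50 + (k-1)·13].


aₙ = 50 + (23-1)×13 = 336
Sₙ = n(a₁+aₙ)/2 = 23×(50+336)/2
= 23×386/2 = 4439

S_23 = 4439


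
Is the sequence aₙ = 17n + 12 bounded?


aₙ = 17n + 12 → as n→∞, aₙ→∞
No finite upper bound exists
The sequence is UNBOUNDED

Unbounded (aₙ → ∞ as n → ∞)


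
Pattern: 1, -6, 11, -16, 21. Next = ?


Pattern: alternating sign, magnitude arithmetic (d=5)
Terms: 1, -6, 11, -16, 21
Next term = -26

Next term = -26


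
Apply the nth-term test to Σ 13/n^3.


lim(n→∞) 13/n^3 = 0
lim aₙ = 0 → nth-term test is INCONCLUSIVE
(Need other tests; this is actually a convergent p-series with p=3 > 1)

Inconclusive (lim aₙ = 0; need another test)


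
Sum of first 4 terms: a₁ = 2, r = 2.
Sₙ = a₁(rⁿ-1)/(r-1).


Sₙ = 2×(2^4 - 1)/(2 - 1)
= 2×(16 - 1)/1
= 2×15/1
= 30

S_4 = 30


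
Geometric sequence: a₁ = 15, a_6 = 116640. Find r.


r^(n-1) = aₙ/a₁
r^5 = 116640/15 = 7776
r = 7776^(1/5)
= 6

r = 6


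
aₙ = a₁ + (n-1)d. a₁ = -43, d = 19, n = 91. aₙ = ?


aₙ = a₁ + (n-1)d
= -43 + (91-1)×19
= -43 + 1710
= 1667

a_91 = 1667


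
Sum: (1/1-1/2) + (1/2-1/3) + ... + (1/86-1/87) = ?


Telescoping: adjacent terms cancel.
= 1/1 - 1/87
= 1 - 1/87 = 86/87

Sum = 86/87


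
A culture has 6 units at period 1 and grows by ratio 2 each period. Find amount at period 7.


aₙ = a₁·r^(n-1)
= 6×2^6
= 6×64
= 384

a_7 = 384


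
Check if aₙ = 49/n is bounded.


a₁ = 49, a₂ = 49/2, a₃ = 49/3, ...
0 < aₙ ≤ 49 for all n ≥ 1
Lower bound: 0, Upper bound: 49
The sequence IS bounded

Bounded (0 < aₙ ≤ 49)


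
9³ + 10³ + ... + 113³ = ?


Σₖ₌9^113 k³ = [113·114/2]² − [8·9/2]²
= 41486481 − 1296 = 41485185

Σk³ = 41485185


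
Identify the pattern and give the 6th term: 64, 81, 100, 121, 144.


Pattern: perfect squares: n²
Terms: 64, 81, 100, 121, 144
Next term = 169

Next term = 169


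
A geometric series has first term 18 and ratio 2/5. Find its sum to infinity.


S∞ = a₁/(1-r) = 18/(1 - 2/5)
= 18/(3/5)
= 30

S∞ = 30


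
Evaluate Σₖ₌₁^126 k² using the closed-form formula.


n = 126
n(n+1)(2n+1)/6 = 126×127×253/6
= 4048506/6 = 674751

Σk² = 674751


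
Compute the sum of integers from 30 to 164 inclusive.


Σₖ₌30^164 k = Σₖ₌₁^164 k − Σₖ₌₁^29 k
= 164·165/2 − 29·30/2
= 13530 − 435 = 13095

Σk = 13095


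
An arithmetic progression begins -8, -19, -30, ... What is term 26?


aₙ = a₁ + (n-1)d
= -8 + (26-1)×-11
= -8 - 275
= -283

a_26 = -283


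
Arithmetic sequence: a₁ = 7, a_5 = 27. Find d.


d = (aₙ - a₁)/(n-1)
= (27 - 7)/(5-1)
= 20/4 = 5

d = 5


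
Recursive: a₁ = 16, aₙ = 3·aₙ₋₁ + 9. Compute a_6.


Computing step by step:
a_1 = 16
a_2 = 57
a_3 = 180
a_4 = 549
a_5 = 1656
a_6 = 4977


a_6 = 4977


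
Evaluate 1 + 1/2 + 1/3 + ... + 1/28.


H_28 = 1/1 + 1/2 + 1/3 + ... + 1/28
= 315404588903/80313433200
≈ 3.9272

H_28 = 315404588903/80313433200 ≈ 3.9272


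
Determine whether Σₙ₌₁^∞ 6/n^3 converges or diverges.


p-series test: Σ c/n^p converges if p > 1, diverges if p ≤ 1 (constant c > 0 doesn't affect convergence).
p = 3
3 > 1 → CONVERGES

Converges (p = 3 > 1)


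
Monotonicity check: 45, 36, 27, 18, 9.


Differences: -9, -9, -9, -9
All differences < 0 → strictly DECREASING

Monotonically decreasing


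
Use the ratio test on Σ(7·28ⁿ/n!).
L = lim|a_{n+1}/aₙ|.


aₙ = 7·28^n/n!
a_{n+1}/aₙ = 28^(n+1)/(n+1)! × n!/28^n  (constant 7 cancels)
= 28/(n+1)
L = lim(n→∞) 28/(n+1) = 0
L < 1 → series CONVERGES

Converges (ratio test: L = 0 < 1)


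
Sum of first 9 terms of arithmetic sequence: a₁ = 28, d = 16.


aₙ = 28 + (9-1)×16 = 156
Sₙ = n(a₁+aₙ)/2 = 9×(28+156)/2
= 9×184/2 = 828

S_9 = 828


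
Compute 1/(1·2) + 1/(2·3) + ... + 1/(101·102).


1/(k(k+1)) = 1/k - 1/(k+1) (partial fractions)
Telescoping: Σ = 1 - 1/102 = 101/102

Sum = 101/102


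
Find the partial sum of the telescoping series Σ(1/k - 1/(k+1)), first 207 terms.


Telescoping: adjacent terms cancel.
= 1/1 - 1/208
= 1 - 1/208 = 207/208

Sum = 207/208


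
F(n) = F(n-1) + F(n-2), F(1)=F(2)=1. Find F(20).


Fibonacci sequence: 1, 1, 2, 3, 5, 8, 13, 21, 34, 55, 89, ...
F(20) = 6765

F(20) = 6765


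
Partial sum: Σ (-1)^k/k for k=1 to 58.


S = -1 + 1/2 - 1/3 + 1/4 - 1/5 + 1/6 - 1/7 + 1/8 ± ...
= -0.6846
(Full series converges to -ln(2) ≈ -0.6931)

S_58 = -0.6846


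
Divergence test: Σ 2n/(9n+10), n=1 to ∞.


lim(n→∞) 2n/(9n+10) = 2/9 = 2/9  (divide numerator and denominator by n)
lim aₙ = 2/9 ≠ 0 → series DIVERGES

Diverges (lim aₙ = 2/9 ≠ 0)


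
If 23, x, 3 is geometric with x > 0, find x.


GM = √(23×3) = √69 = 8.3066

GM = 8.3066


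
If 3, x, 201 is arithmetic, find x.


AM = (3 + 201)/2 = 204/2 = 102

AM = 102


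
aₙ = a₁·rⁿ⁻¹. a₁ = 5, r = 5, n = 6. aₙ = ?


aₙ = a₁·r^(n-1)
= 5×5^5
= 5×3125
= 15625

a_6 = 15625


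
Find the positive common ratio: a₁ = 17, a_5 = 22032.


r^(n-1) = aₙ/a₁
r^4 = 22032/17 = 1296
r = 1296^(1/4)
= ±6; taking r > 0 gives r = 6

r = 6


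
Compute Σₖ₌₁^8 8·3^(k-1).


Sₙ = 8×(3^8 - 1)/(3 - 1)
= 8×(6561 - 1)/2
= 8×6560/2
= 26240

S_8 = 26240


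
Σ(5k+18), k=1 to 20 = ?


Σ(5k+18) = 5·Σk + 18·n
= 5·210 + 18·20
= 1050 + 360 = 1410

Σ = 1410


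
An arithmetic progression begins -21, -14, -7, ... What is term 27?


aₙ = a₁ + (n-1)d
= -21 + (27-1)×7
= -21 + 182
= 161

a_27 = 161


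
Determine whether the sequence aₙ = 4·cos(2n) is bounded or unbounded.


For all n, -1 ≤ cos(2n) ≤ 1, so -4 ≤ 4·cos(2n) ≤ 4
Lower bound: -4, Upper bound: 4
The sequence IS bounded

Bounded (-4 ≤ aₙ ≤ 4)


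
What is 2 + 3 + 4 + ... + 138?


Σₖ₌2^138 k = Σₖ₌₁^138 k − Σₖ₌₁^1 k
= 138·139/2 − 1·2/2
= 9591 − 1 = 9590

Σk = 9590


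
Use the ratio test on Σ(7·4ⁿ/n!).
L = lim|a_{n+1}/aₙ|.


aₙ = 7·4^n/n!
a_{n+1}/aₙ = 4^(n+1)/(n+1)! × n!/4^n  (constant 7 cancels)
= 4/(n+1)
L = lim(n→∞) 4/(n+1) = 0
L < 1 → series CONVERGES

Converges (ratio test: L = 0 < 1)


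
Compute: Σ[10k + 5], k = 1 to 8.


Σ(10k+5) = 10·Σk + 5·n
= 10·36 + 5·8
= 360 + 40 = 400

Σ = 400


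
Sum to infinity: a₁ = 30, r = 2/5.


S∞ = a₁/(1-r) = 30/(1 - 2/5)
= 30/(3/5)
= 50

S∞ = 50


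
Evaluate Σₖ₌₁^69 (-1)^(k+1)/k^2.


S = 1 - 1/4 + 1/9 - 1/16 + 1/25 - 1/36 + 1/49 - 1/64 ± ...
= 0.8226
(Full series converges to +π²/12 ≈ +0.8225)

S_69 = 0.8226


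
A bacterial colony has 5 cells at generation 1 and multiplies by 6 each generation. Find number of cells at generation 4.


aₙ = a₁·r^(n-1)
= 5×6^3
= 5×216
= 1080

a_4 = 1080


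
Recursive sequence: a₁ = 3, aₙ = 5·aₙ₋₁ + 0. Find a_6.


Computing step by step:
a_1 = 3
a_2 = 15
a_3 = 75
a_4 = 375
a_5 = 1875
a_6 = 9375


a_6 = 9375


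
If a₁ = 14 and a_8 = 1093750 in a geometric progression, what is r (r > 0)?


r^(n-1) = aₙ/a₁
r^7 = 1093750/14 = 78125
r = 78125^(1/7)
= 5

r = 5


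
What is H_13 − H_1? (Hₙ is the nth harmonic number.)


Σₖ₌2^13 1/k = 1/2 + 1/3 + 1/4 + ... + 1/13
= 785633/360360
≈ 2.1801

Sum = 785633/360360 ≈ 2.1801


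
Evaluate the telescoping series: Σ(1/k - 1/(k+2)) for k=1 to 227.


Telescoping with gap 2: two head and two tail terms survive.
= (1 + 1/2) - (1/228 + 1/229)
= 3/2 - 1/228 - 1/229 = 77861/52212

Sum = 77861/52212


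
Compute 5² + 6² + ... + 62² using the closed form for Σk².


Σₖ₌5^62 k² = Σₖ₌₁^62 k² − Σₖ₌₁^4 k²
= 62·63·125/6 − 4·5·9/6
= 81375 − 30 = 81345

Σk² = 81345


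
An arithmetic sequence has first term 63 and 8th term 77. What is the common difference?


d = (aₙ - a₁)/(n-1)
= (77 - 63)/(8-1)
= 14/7 = 2

d = 2


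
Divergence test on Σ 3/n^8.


lim(n→∞) 3/n^8 = 0
lim aₙ = 0 → nth-term test is INCONCLUSIVE
(Need other tests; this is actually a convergent p-series with p=8 > 1)

Inconclusive (lim aₙ = 0; need another test)


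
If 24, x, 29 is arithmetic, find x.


AM = (24 + 29)/2 = 53/2 = 26.5

AM = 26.5


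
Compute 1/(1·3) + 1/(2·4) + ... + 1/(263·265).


1/(k(k+2)) = (1/2)·(1/k - 1/(k+2)) (partial fractions)
Telescoping: Σ = (1/2)·(1 + 1/2 - 1/264 - 1/265) = 104411/139920

Sum = 104411/139920


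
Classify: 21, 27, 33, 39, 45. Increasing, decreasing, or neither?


Differences: 6, 6, 6, 6
All differences > 0 → strictly INCREASING

Monotonically increasing


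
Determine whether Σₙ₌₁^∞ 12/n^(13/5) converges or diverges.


p-series test: Σ c/n^p converges if p > 1, diverges if p ≤ 1 (constant c > 0 doesn't affect convergence).
p = 13/5
13/5 > 1 → CONVERGES

Converges (p = 13/5 > 1)


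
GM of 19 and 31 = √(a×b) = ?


GM = √(19×31) = √589 = 24.2693

GM = 24.2693


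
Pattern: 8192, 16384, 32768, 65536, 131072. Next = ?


Pattern: powers of 2: 2ⁿ
Terms: 8192, 16384, 32768, 65536, 131072
Next term = 262144

Next term = 262144


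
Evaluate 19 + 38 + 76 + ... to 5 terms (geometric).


Sₙ = 19×(2^5 - 1)/(2 - 1)
= 19×(32 - 1)/1
= 19×31/1
= 589

S_5 = 589


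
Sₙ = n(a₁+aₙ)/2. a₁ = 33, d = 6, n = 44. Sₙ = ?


aₙ = 33 + (44-1)×6 = 291
Sₙ = n(a₁+aₙ)/2 = 44×(33+291)/2
= 44×324/2 = 7128

S_44 = 7128


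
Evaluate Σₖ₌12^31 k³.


Σₖ₌12^31 k³ = [31·32/2]² − [11·12/2]²
= 246016 − 4356 = 241660

Σk³ = 241660


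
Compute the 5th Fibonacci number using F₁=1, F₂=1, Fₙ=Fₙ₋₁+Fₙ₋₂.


Fibonacci sequence: 1, 1, 2, 3, 5
F(5) = 5

F(5) = 5


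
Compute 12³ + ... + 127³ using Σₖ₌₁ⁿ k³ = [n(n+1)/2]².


Σₖ₌12^127 k³ = [127·128/2]² − [11·12/2]²
= 66064384 − 4356 = 66060028

Σk³ = 66060028


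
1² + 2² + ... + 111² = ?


n = 111
n(n+1)(2n+1)/6 = 111×112×223/6
= 2772336/6 = 462056

Σk² = 462056


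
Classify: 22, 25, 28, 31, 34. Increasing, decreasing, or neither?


Differences: 3, 3, 3, 3
All differences > 0 → strictly INCREASING

Monotonically increasing


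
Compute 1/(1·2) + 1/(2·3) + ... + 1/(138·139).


1/(k(k+1)) = 1/k - 1/(k+1) (partial fractions)
Telescoping: Σ = 1 - 1/139 = 138/139

Sum = 138/139


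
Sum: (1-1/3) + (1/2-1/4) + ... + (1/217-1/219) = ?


Telescoping with gap 2: two head and two tail terms survive.
= (1 + 1/2) - (1/218 + 1/219)
= 3/2 - 1/218 - 1/219 = 35588/23871

Sum = 35588/23871


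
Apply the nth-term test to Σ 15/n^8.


lim(n→∞) 15/n^8 = 0
lim aₙ = 0 → nth-term test is INCONCLUSIVE
(Need other tests; this is actually a convergent p-series with p=8 > 1)

Inconclusive (lim aₙ = 0; need another test)


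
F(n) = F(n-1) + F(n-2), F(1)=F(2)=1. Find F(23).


Fibonacci sequence: 1, 1, 2, 3, 5, 8, 13, 21, 34, 55, 89, ...
F(23) = 28657

F(23) = 28657


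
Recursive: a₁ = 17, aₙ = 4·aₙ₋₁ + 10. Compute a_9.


Computing step by step:
a_1 = 17
a_2 = 78
a_3 = 322
a_4 = 1298
a_5 = 5202
a_6 = 20818
a_7 = 83282
a_8 = 333138
a_9 = 1332562


a_9 = 1332562


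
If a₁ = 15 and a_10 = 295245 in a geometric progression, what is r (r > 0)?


r^(n-1) = aₙ/a₁
r^9 = 295245/15 = 19683
r = 19683^(1/9)
= 3

r = 3


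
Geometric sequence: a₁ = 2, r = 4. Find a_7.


aₙ = a₁·r^(n-1)
= 2×4^6
= 2×4096
= 8192

a_7 = 8192


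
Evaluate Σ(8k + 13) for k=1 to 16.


Σ(8k+13) = 8·Σk + 13·n
= 8·136 + 13·16
= 1088 + 208 = 1296

Σ = 1296
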